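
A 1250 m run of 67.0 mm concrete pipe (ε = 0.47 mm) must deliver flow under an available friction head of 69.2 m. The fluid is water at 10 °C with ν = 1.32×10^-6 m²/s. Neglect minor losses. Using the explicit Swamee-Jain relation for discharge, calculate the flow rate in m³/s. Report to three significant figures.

Q ≈ 0.00510 m³/s

Swamee-Jain (Type II): Q = -0.965·√(gD⁵h_f/L)·ln[ε/(3.7D) + √(3.17ν²L/(gD³h_f))]
√(gD⁵h_f/L) = √(9.81·0.0670⁵·69.2/1250) = 8.563×10^-4
ε/(3.7D) = 0.00190; √(3.17ν²L/(gD³h_f)) = 1.84×10^-4
Q = -0.965·8.563×10^-4·ln(0.002080) = 0.005103 m³/s
Check: V = 1.45 m/s, Re = 7.35×10^4, f = 0.03506, h_f = 69.8 m ≈ 69.2 m ✓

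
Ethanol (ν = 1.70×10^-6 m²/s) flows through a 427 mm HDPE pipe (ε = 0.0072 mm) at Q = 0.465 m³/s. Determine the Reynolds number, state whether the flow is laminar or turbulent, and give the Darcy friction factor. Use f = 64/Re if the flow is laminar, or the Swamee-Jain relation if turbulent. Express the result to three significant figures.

Re ≈ 8.16×10^5; turbulent; f ≈ 0.0124

V = 4Q/(πD²) = 3.247 m/s
Re = VD/ν = 3.247·0.427/1.70×10^-6 = 8.16×10^5
Re > 4000 → turbulent; ε/D = 1.69×10^-5
Swamee-Jain: f = 0.01237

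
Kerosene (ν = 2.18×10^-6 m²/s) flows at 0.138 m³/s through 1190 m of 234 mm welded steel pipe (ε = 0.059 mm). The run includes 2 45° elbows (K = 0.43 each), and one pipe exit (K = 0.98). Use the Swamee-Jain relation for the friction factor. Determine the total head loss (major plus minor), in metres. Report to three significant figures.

V = 4Q/(πD²) = 3.209 m/s; V²/2g = 0.5248 m
Re = 3.44×10^5, ε/D = 2.52×10^-4 → f = 0.01649 (Swamee-Jain)
Major: h_f = f(L/D)·V²/2g = 0.01649·5085·0.5248 = 44.01 m
Minor: ΣK = 1.84; h_m = ΣK·V²/2g = 0.9657 m
Total H_L = 44.01 + 0.9657 = 44.98 m

H_L ≈ 45.0 m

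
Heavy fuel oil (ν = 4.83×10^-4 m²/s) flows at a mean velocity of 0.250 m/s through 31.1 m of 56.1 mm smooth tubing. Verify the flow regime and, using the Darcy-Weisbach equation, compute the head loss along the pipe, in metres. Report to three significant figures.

Re = VD/ν = 0.250·0.05610/4.83×10^-4 = 29.0 → laminar (Re < 2300)
f = 64/Re = 2.204
h_f = f(L/D)V²/(2g) = 2.204·(31.1/0.05610)·0.250²/(2·9.81) = 3.892 m

h_f ≈ 3.89 m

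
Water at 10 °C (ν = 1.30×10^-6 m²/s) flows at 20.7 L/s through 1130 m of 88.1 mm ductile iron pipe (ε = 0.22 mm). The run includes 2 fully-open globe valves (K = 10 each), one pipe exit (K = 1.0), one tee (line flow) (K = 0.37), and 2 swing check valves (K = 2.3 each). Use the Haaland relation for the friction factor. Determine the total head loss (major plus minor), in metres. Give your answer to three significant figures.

V = 4Q/(πD²) = 3.396 m/s; V²/2g = 0.5877 m
Re = 2.30×10^5, ε/D = 0.00250 → f = 0.02551 (Haaland)
Major: h_f = f(L/D)·V²/2g = 0.02551·12826·0.5877 = 192.3 m
Minor: ΣK = 26.0; h_m = ΣK·V²/2g = 15.26 m
Total H_L = 192.3 + 15.26 = 207.5 m

H_L ≈ 208 m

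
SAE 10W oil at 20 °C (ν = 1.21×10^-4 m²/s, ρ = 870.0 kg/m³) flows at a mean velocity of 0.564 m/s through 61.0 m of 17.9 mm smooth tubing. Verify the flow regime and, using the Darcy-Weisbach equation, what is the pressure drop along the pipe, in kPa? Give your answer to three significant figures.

Δp ≈ 362 kPa

Re = VD/ν = 0.564·0.01790/1.21×10^-4 = 83.4 → laminar (Re < 2300)
f = 64/Re = 0.7671
h_f = f(L/D)V²/(2g) = 0.7671·(61.0/0.01790)·0.564²/(2·9.81) = 42.38 m
Δp = ρg·h_f = 870.0·9.81·42.38 = 361.7 kPa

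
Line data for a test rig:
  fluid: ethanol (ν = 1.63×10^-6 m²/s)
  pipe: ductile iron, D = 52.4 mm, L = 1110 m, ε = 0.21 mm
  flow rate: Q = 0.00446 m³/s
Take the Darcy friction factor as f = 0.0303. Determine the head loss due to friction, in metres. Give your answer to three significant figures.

V = 4Q/(πD²) = 4·0.00446/(π·0.0524²) = 2.068 m/s
h_f = f(L/D)V²/(2g) = 0.03030·(1110/0.0524)·2.068²/(2·9.81) = 139.9 m

h_f ≈ 140 m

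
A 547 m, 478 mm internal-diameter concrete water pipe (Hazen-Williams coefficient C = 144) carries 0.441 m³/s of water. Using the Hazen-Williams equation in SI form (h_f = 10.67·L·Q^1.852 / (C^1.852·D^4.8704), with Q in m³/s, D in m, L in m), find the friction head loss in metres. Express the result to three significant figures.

h_f = 10.67·547·0.441^1.852 / (144^1.852·0.478^4.8704) = 4.695 m

h_f ≈ 4.70 m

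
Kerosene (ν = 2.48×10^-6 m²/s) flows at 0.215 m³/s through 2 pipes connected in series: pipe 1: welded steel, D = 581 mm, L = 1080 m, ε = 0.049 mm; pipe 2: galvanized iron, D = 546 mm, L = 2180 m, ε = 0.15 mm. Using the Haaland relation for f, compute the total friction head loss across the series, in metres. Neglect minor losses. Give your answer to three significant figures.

H ≈ 3.98 m

Pipe 1: V = 0.8110 m/s, Re = 1.90×10^5, ε/D = 8.43×10^-5, f = 0.01621, h_1 = f(L/D)V²/2g = 1.010 m
Pipe 2: V = 0.9183 m/s, Re = 2.02×10^5, ε/D = 2.75×10^-4, f = 0.01733, h_2 = f(L/D)V²/2g = 2.974 m
Series → Q common, losses add: H = Σh = 3.984 m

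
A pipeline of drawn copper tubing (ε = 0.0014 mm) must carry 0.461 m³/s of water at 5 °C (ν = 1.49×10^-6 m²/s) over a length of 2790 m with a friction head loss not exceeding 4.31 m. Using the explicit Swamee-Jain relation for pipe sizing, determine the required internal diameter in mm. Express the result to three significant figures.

D ≈ 690 mm

Swamee-Jain (Type III): D = 0.66·[ε^1.25·(LQ²/(gh_f))^4.75 + ν·Q^9.4·(L/(gh_f))^5.2]^0.04
LQ²/(gh_f) = 14.02; L/(gh_f) = 65.99
Term 1 = ε^1.25·(…)^4.75 = 0.0135; Term 2 = ν·Q^9.4·(…)^5.2 = 2.97
D = 0.66·(0.0135 + 2.97)^0.04 = 0.6895 m = 690 mm
Check: V = 1.23 m/s, Re = 5.71×10^5, f = 0.01282, h_f = 4.03 m ≈ 4.31 m ✓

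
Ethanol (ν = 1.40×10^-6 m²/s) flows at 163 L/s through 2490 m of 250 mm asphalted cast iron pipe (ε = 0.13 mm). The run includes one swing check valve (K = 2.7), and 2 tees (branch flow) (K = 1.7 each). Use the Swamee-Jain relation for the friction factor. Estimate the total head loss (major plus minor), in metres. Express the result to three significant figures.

H_L ≈ 103 m

V = 4Q/(πD²) = 3.321 m/s; V²/2g = 0.5620 m
Re = 5.93×10^5, ε/D = 5.20×10^-4 → f = 0.01776 (Swamee-Jain)
Major: h_f = f(L/D)·V²/2g = 0.01776·9960·0.5620 = 99.42 m
Minor: ΣK = 6.10; h_m = ΣK·V²/2g = 3.428 m
Total H_L = 99.42 + 3.428 = 102.8 m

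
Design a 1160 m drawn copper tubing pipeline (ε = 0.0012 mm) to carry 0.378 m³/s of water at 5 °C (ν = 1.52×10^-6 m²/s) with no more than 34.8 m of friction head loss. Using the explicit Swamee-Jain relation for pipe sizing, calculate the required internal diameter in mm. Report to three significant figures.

Swamee-Jain (Type III): D = 0.66·[ε^1.25·(LQ²/(gh_f))^4.75 + ν·Q^9.4·(L/(gh_f))^5.2]^0.04
LQ²/(gh_f) = 0.4855; L/(gh_f) = 3.398
Term 1 = ε^1.25·(…)^4.75 = 1.28×10^-9; Term 2 = ν·Q^9.4·(…)^5.2 = 9.39×10^-8
D = 0.66·(1.28×10^-9 + 9.39×10^-8)^0.04 = 0.3457 m = 346 mm
Check: V = 4.03 m/s, Re = 9.16×10^5, f = 0.01186, h_f = 32.9 m ≈ 34.8 m ✓

D ≈ 346 mm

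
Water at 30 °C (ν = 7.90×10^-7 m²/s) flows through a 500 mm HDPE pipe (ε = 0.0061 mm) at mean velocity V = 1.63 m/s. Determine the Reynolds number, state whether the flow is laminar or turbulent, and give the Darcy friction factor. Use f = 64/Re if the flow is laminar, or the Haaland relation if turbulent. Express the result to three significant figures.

Re ≈ 1.03×10^6; turbulent; f ≈ 0.0118

Re = VD/ν = 1.630·0.500/7.90×10^-7 = 1.03×10^6
Re > 4000 → turbulent; ε/D = 1.22×10^-5
Haaland: f = 0.01175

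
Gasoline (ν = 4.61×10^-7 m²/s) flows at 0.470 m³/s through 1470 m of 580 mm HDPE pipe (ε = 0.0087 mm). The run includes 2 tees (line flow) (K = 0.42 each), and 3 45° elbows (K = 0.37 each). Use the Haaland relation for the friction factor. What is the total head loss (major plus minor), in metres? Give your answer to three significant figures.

H_L ≈ 4.66 m

V = 4Q/(πD²) = 1.779 m/s; V²/2g = 0.1613 m
Re = 2.24×10^6, ε/D = 1.50×10^-5 → f = 0.01064 (Haaland)
Major: h_f = f(L/D)·V²/2g = 0.01064·2534·0.1613 = 4.350 m
Minor: ΣK = 1.95; h_m = ΣK·V²/2g = 0.3145 m
Total H_L = 4.350 + 0.3145 = 4.665 m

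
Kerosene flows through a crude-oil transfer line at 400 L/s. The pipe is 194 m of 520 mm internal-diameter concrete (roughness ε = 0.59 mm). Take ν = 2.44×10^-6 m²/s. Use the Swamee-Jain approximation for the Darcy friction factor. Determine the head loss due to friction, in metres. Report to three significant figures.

V = 4Q/(πD²) = 4·0.400/(π·0.520²) = 1.883 m/s
Re = VD/ν = 1.883·0.520/2.44×10^-6 = 4.01×10^5 → turbulent
ε/D = 0.59/520 = 0.00113
Swamee-Jain: f = 0.02106
h_f = f(L/D)V²/(2g) = 0.02106·(194/0.520)·1.883²/(2·9.81) = 1.421 m

h_f ≈ 1.42 m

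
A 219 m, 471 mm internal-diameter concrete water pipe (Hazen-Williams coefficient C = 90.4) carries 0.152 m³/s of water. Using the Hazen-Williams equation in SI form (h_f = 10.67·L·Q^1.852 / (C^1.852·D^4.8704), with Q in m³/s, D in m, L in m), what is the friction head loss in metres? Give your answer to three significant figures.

h_f ≈ 0.665 m

h_f = 10.67·219·0.152^1.852 / (90.4^1.852·0.471^4.8704) = 0.6654 m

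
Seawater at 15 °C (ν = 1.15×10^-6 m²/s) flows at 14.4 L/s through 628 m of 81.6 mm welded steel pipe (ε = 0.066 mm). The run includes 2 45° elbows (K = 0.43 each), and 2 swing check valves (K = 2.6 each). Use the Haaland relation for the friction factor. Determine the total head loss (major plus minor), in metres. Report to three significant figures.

V = 4Q/(πD²) = 2.754 m/s; V²/2g = 0.3864 m
Re = 1.95×10^5, ε/D = 8.09×10^-4 → f = 0.02014 (Haaland)
Major: h_f = f(L/D)·V²/2g = 0.02014·7696·0.3864 = 59.91 m
Minor: ΣK = 6.06; h_m = ΣK·V²/2g = 2.342 m
Total H_L = 59.91 + 2.342 = 62.25 m

H_L ≈ 62.3 m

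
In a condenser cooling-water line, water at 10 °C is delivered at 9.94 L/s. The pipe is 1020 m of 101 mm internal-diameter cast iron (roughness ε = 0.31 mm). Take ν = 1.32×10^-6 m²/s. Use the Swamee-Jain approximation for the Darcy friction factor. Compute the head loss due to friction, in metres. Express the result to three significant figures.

V = 4Q/(πD²) = 4·0.00994/(π·0.101²) = 1.241 m/s
Re = VD/ν = 1.241·0.101/1.32×10^-6 = 9.49×10^4 → turbulent
ε/D = 0.31/101 = 0.00307
Swamee-Jain: f = 0.02794
h_f = f(L/D)V²/(2g) = 0.02794·(1020/0.101)·1.241²/(2·9.81) = 22.13 m

h_f ≈ 22.1 m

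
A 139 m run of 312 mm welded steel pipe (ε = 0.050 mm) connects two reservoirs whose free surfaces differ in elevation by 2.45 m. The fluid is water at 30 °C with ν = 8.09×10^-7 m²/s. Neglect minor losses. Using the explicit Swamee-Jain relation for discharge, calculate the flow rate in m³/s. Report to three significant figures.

Q ≈ 0.211 m³/s

Swamee-Jain (Type II): Q = -0.965·√(gD⁵h_f/L)·ln[ε/(3.7D) + √(3.17ν²L/(gD³h_f))]
√(gD⁵h_f/L) = √(9.81·0.312⁵·2.45/139) = 0.02261
ε/(3.7D) = 4.33×10^-5; √(3.17ν²L/(gD³h_f)) = 1.99×10^-5
Q = -0.965·0.02261·ln(6.319×10^-5) = 0.2110 m³/s
Check: V = 2.76 m/s, Re = 1.06×10^6, f = 0.01426, h_f = 2.46 m ≈ 2.45 m ✓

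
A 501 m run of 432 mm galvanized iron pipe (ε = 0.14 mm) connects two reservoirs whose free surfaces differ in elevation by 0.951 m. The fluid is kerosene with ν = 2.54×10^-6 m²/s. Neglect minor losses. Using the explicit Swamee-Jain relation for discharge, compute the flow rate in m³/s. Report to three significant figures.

Swamee-Jain (Type II): Q = -0.965·√(gD⁵h_f/L)·ln[ε/(3.7D) + √(3.17ν²L/(gD³h_f))]
√(gD⁵h_f/L) = √(9.81·0.432⁵·0.951/501) = 0.01674
ε/(3.7D) = 8.76×10^-5; √(3.17ν²L/(gD³h_f)) = 1.17×10^-4
Q = -0.965·0.01674·ln(2.043×10^-4) = 0.1372 m³/s
Check: V = 0.936 m/s, Re = 1.59×10^5, f = 0.01842, h_f = 0.954 m ≈ 0.951 m ✓

Q ≈ 0.137 m³/s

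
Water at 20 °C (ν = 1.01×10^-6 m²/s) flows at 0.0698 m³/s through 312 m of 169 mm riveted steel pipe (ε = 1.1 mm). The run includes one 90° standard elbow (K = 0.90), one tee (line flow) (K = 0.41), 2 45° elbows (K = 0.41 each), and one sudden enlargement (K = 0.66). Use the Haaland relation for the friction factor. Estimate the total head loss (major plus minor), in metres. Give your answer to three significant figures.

H_L ≈ 31.6 m

V = 4Q/(πD²) = 3.112 m/s; V²/2g = 0.4935 m
Re = 5.21×10^5, ε/D = 0.00651 → f = 0.03315 (Haaland)
Major: h_f = f(L/D)·V²/2g = 0.03315·1846·0.4935 = 30.20 m
Minor: ΣK = 2.79; h_m = ΣK·V²/2g = 1.377 m
Total H_L = 30.20 + 1.377 = 31.58 m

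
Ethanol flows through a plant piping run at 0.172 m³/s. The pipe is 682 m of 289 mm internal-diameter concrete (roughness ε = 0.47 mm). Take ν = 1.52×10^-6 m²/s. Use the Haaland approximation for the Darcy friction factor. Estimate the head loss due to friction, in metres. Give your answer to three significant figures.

V = 4Q/(πD²) = 4·0.172/(π·0.289²) = 2.622 m/s
Re = VD/ν = 2.622·0.289/1.52×10^-6 = 4.99×10^5 → turbulent
ε/D = 0.47/289 = 0.00163
Haaland: f = 0.02260
h_f = f(L/D)V²/(2g) = 0.02260·(682/0.289)·2.622²/(2·9.81) = 18.69 m

h_f ≈ 18.7 m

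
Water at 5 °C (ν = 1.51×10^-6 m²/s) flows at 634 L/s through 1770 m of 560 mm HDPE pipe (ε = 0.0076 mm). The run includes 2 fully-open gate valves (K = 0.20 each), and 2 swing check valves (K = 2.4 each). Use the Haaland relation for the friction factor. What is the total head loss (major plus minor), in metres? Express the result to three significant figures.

H_L ≈ 14.5 m

V = 4Q/(πD²) = 2.574 m/s; V²/2g = 0.3377 m
Re = 9.55×10^5, ε/D = 1.36×10^-5 → f = 0.01192 (Haaland)
Major: h_f = f(L/D)·V²/2g = 0.01192·3161·0.3377 = 12.72 m
Minor: ΣK = 5.20; h_m = ΣK·V²/2g = 1.756 m
Total H_L = 12.72 + 1.756 = 14.48 m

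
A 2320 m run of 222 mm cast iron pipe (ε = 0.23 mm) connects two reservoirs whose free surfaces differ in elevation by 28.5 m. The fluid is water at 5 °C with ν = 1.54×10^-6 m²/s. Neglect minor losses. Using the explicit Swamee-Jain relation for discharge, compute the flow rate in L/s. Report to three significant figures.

Swamee-Jain (Type II): Q = -0.965·√(gD⁵h_f/L)·ln[ε/(3.7D) + √(3.17ν²L/(gD³h_f))]
√(gD⁵h_f/L) = √(9.81·0.222⁵·28.5/2320) = 0.008061
ε/(3.7D) = 2.80×10^-4; √(3.17ν²L/(gD³h_f)) = 7.55×10^-5
Q = -0.965·0.008061·ln(3.555×10^-4) = 0.06178 m³/s
Check: V = 1.60 m/s, Re = 2.30×10^5, f = 0.02117, h_f = 28.7 m ≈ 28.5 m ✓

Q ≈ 61.8 L/s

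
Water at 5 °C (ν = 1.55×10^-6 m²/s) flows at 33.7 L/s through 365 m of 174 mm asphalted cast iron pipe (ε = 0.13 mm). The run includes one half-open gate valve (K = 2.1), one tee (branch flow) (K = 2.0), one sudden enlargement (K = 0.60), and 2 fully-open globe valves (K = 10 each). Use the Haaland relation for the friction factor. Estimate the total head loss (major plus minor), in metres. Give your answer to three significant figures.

V = 4Q/(πD²) = 1.417 m/s; V²/2g = 0.1024 m
Re = 1.59×10^5, ε/D = 7.47×10^-4 → f = 0.02017 (Haaland)
Major: h_f = f(L/D)·V²/2g = 0.02017·2098·0.1024 = 4.332 m
Minor: ΣK = 24.7; h_m = ΣK·V²/2g = 2.529 m
Total H_L = 4.332 + 2.529 = 6.860 m

H_L ≈ 6.86 m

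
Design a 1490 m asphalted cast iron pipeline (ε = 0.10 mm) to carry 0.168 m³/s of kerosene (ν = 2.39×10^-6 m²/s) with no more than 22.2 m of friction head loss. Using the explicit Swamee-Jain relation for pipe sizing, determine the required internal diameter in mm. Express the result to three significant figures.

D ≈ 311 mm

Swamee-Jain (Type III): D = 0.66·[ε^1.25·(LQ²/(gh_f))^4.75 + ν·Q^9.4·(L/(gh_f))^5.2]^0.04
LQ²/(gh_f) = 0.1931; L/(gh_f) = 6.842
Term 1 = ε^1.25·(…)^4.75 = 4.05×10^-9; Term 2 = ν·Q^9.4·(…)^5.2 = 2.75×10^-9
D = 0.66·(4.05×10^-9 + 2.75×10^-9)^0.04 = 0.3111 m = 311 mm
Check: V = 2.21 m/s, Re = 2.88×10^5, f = 0.01728, h_f = 20.6 m ≈ 22.2 m ✓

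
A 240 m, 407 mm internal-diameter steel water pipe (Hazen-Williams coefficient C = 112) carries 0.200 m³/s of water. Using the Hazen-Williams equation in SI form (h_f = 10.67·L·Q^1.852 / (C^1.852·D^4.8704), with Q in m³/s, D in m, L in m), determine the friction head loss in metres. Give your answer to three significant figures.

h_f = 10.67·240·0.200^1.852 / (112^1.852·0.407^4.8704) = 1.660 m

h_f ≈ 1.66 m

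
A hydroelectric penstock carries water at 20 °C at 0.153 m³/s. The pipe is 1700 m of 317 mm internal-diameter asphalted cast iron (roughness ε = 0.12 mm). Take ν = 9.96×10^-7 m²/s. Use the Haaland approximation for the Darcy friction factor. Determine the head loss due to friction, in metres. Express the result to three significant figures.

h_f ≈ 17.0 m

V = 4Q/(πD²) = 4·0.153/(π·0.317²) = 1.939 m/s
Re = VD/ν = 1.939·0.317/9.96×10^-7 = 6.17×10^5 → turbulent
ε/D = 0.12/317 = 3.79×10^-4
Haaland: f = 0.01658
h_f = f(L/D)V²/(2g) = 0.01658·(1700/0.317)·1.939²/(2·9.81) = 17.03 m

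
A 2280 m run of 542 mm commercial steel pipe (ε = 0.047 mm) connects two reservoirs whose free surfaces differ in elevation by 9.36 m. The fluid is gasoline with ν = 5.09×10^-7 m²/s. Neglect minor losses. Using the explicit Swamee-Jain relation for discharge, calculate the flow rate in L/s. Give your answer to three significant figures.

Q ≈ 430 L/s

Swamee-Jain (Type II): Q = -0.965·√(gD⁵h_f/L)·ln[ε/(3.7D) + √(3.17ν²L/(gD³h_f))]
√(gD⁵h_f/L) = √(9.81·0.542⁵·9.36/2280) = 0.04340
ε/(3.7D) = 2.34×10^-5; √(3.17ν²L/(gD³h_f)) = 1.13×10^-5
Q = -0.965·0.04340·ln(3.475×10^-5) = 0.4300 m³/s
Check: V = 1.86 m/s, Re = 1.98×10^6, f = 0.01264, h_f = 9.42 m ≈ 9.36 m ✓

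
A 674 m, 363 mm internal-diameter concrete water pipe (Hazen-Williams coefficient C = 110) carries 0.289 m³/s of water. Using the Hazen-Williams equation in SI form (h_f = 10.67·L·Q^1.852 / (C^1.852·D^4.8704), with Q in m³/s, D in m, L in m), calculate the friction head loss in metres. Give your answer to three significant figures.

h_f = 10.67·674·0.289^1.852 / (110^1.852·0.363^4.8704) = 16.64 m

h_f ≈ 16.6 m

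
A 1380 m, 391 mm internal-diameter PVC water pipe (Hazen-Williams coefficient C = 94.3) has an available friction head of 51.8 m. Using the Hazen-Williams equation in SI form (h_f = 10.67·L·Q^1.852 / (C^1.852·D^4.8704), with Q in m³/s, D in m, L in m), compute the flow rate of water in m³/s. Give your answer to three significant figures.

Q ≈ 0.378 m³/s

Rearranging: Q = [h_f·C^1.852·D^4.8704 / (10.67·L)]^(1/1.852)
Q = [51.8·94.3^1.852·0.391^4.8704 / (10.67·1380)]^0.540 = 0.3777 m³/s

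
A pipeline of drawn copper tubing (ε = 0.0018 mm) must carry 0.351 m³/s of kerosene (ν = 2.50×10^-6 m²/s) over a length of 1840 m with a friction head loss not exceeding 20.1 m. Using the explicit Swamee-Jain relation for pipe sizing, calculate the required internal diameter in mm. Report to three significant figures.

D ≈ 423 mm

Swamee-Jain (Type III): D = 0.66·[ε^1.25·(LQ²/(gh_f))^4.75 + ν·Q^9.4·(L/(gh_f))^5.2]^0.04
LQ²/(gh_f) = 1.150; L/(gh_f) = 9.332
Term 1 = ε^1.25·(…)^4.75 = 1.28×10^-7; Term 2 = ν·Q^9.4·(…)^5.2 = 1.47×10^-5
D = 0.66·(1.28×10^-7 + 1.47×10^-5)^0.04 = 0.4231 m = 423 mm
Check: V = 2.50 m/s, Re = 4.23×10^5, f = 0.01356, h_f = 18.7 m ≈ 20.1 m ✓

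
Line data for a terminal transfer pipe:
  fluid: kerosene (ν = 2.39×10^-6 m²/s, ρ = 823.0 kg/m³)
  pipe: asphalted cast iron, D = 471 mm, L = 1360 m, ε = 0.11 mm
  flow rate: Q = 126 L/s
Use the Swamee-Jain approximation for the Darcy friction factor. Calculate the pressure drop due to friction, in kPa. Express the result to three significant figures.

V = 4Q/(πD²) = 4·0.126/(π·0.471²) = 0.7232 m/s
Re = VD/ν = 0.7232·0.471/2.39×10^-6 = 1.43×10^5 → turbulent
ε/D = 0.11/471 = 2.34×10^-4
Swamee-Jain: f = 0.01817
h_f = f(L/D)V²/(2g) = 0.01817·(1360/0.471)·0.7232²/(2·9.81) = 1.398 m
Δp = ρg·h_f = 823.0·9.81·1.398 = 11.29 kPa

Δp ≈ 11.3 kPa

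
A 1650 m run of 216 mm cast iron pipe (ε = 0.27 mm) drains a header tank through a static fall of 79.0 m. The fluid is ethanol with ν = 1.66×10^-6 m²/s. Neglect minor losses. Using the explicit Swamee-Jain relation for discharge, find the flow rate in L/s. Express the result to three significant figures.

Swamee-Jain (Type II): Q = -0.965·√(gD⁵h_f/L)·ln[ε/(3.7D) + √(3.17ν²L/(gD³h_f))]
√(gD⁵h_f/L) = √(9.81·0.216⁵·79.0/1650) = 0.01486
ε/(3.7D) = 3.38×10^-4; √(3.17ν²L/(gD³h_f)) = 4.30×10^-5
Q = -0.965·0.01486·ln(3.808×10^-4) = 0.1129 m³/s
Check: V = 3.08 m/s, Re = 4.01×10^5, f = 0.02151, h_f = 79.5 m ≈ 79.0 m ✓

Q ≈ 113 L/s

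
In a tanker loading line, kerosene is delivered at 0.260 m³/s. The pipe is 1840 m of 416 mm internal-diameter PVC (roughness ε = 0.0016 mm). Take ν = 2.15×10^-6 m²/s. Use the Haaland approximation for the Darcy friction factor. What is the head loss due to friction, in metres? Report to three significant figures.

h_f ≈ 11.4 m

V = 4Q/(πD²) = 4·0.260/(π·0.416²) = 1.913 m/s
Re = VD/ν = 1.913·0.416/2.15×10^-6 = 3.70×10^5 → turbulent
ε/D = 0.0016/416 = 3.85×10^-6
Haaland: f = 0.01383
h_f = f(L/D)V²/(2g) = 0.01383·(1840/0.416)·1.913²/(2·9.81) = 11.41 m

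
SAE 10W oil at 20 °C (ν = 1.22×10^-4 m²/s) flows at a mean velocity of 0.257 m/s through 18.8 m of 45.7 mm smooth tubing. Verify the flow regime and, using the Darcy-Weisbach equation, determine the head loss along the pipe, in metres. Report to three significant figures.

Re = VD/ν = 0.257·0.04570/1.22×10^-4 = 96.3 → laminar (Re < 2300)
f = 64/Re = 0.6648
h_f = f(L/D)V²/(2g) = 0.6648·(18.8/0.04570)·0.257²/(2·9.81) = 0.9207 m

h_f ≈ 0.921 m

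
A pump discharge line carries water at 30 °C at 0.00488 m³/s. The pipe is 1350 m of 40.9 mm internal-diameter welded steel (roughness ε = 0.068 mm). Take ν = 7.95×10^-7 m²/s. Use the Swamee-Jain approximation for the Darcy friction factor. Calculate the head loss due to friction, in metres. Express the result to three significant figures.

h_f ≈ 546 m

V = 4Q/(πD²) = 4·0.00488/(π·0.0409²) = 3.714 m/s
Re = VD/ν = 3.714·0.0409/7.95×10^-7 = 1.91×10^5 → turbulent
ε/D = 0.068/40.9 = 0.00166
Swamee-Jain: f = 0.02354
h_f = f(L/D)V²/(2g) = 0.02354·(1350/0.0409)·3.714²/(2·9.81) = 546.3 m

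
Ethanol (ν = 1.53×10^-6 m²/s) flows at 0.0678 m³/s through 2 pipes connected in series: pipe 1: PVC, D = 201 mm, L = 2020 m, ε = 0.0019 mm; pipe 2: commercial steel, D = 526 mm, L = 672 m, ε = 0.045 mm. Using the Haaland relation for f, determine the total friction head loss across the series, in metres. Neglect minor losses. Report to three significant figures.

H ≈ 34.2 m

Pipe 1: V = 2.137 m/s, Re = 2.81×10^5, ε/D = 9.45×10^-6, f = 0.01460, h_1 = f(L/D)V²/2g = 34.13 m
Pipe 2: V = 0.3120 m/s, Re = 1.07×10^5, ε/D = 8.56×10^-5, f = 0.01796, h_2 = f(L/D)V²/2g = 0.1138 m
Series → Q common, losses add: H = Σh = 34.25 m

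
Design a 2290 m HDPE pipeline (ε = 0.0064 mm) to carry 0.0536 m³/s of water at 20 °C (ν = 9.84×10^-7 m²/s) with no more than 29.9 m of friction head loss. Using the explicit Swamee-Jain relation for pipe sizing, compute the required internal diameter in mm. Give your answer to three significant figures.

Swamee-Jain (Type III): D = 0.66·[ε^1.25·(LQ²/(gh_f))^4.75 + ν·Q^9.4·(L/(gh_f))^5.2]^0.04
LQ²/(gh_f) = 0.02243; L/(gh_f) = 7.807
Term 1 = ε^1.25·(…)^4.75 = 4.72×10^-15; Term 2 = ν·Q^9.4·(…)^5.2 = 4.88×10^-14
D = 0.66·(4.72×10^-15 + 4.88×10^-14)^0.04 = 0.1944 m = 194 mm
Check: V = 1.81 m/s, Re = 3.57×10^5, f = 0.01434, h_f = 28.1 m ≈ 29.9 m ✓

D ≈ 194 mm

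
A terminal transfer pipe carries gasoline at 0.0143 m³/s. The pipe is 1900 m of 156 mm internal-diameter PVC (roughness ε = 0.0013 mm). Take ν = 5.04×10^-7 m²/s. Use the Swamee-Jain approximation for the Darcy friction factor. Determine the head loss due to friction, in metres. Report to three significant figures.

V = 4Q/(πD²) = 4·0.0143/(π·0.156²) = 0.7482 m/s
Re = VD/ν = 0.7482·0.156/5.04×10^-7 = 2.32×10^5 → turbulent
ε/D = 0.0013/156 = 8.33×10^-6
Swamee-Jain: f = 0.01518
h_f = f(L/D)V²/(2g) = 0.01518·(1900/0.156)·0.7482²/(2·9.81) = 5.275 m

h_f ≈ 5.28 m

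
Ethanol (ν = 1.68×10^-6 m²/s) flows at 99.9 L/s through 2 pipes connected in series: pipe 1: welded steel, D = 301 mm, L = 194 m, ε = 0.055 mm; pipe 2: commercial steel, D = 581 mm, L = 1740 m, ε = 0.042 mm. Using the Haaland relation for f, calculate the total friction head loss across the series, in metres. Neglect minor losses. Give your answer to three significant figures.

H ≈ 1.43 m

Pipe 1: V = 1.404 m/s, Re = 2.52×10^5, ε/D = 1.83×10^-4, f = 0.01626, h_1 = f(L/D)V²/2g = 1.053 m
Pipe 2: V = 0.3768 m/s, Re = 1.30×10^5, ε/D = 7.23×10^-5, f = 0.01725, h_2 = f(L/D)V²/2g = 0.3738 m
Series → Q common, losses add: H = Σh = 1.427 m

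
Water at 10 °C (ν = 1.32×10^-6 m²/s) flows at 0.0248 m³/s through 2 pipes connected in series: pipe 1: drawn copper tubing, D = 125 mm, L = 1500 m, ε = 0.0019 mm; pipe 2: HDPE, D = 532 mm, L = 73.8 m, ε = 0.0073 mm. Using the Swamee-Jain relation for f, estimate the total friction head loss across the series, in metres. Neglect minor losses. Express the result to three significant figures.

Pipe 1: V = 2.021 m/s, Re = 1.91×10^5, ε/D = 1.52×10^-5, f = 0.01580, h_1 = f(L/D)V²/2g = 39.47 m
Pipe 2: V = 0.1116 m/s, Re = 4.50×10^4, ε/D = 1.37×10^-5, f = 0.02132, h_2 = f(L/D)V²/2g = 0.001876 m
Series → Q common, losses add: H = Σh = 39.47 m

H ≈ 39.5 m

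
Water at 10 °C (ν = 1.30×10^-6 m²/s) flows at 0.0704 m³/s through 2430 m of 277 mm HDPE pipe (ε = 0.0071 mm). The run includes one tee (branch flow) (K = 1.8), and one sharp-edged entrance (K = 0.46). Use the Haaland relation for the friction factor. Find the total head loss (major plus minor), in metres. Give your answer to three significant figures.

V = 4Q/(πD²) = 1.168 m/s; V²/2g = 0.06956 m
Re = 2.49×10^5, ε/D = 2.56×10^-5 → f = 0.01505 (Haaland)
Major: h_f = f(L/D)·V²/2g = 0.01505·8773·0.06956 = 9.183 m
Minor: ΣK = 2.26; h_m = ΣK·V²/2g = 0.1572 m
Total H_L = 9.183 + 0.1572 = 9.340 m

H_L ≈ 9.34 m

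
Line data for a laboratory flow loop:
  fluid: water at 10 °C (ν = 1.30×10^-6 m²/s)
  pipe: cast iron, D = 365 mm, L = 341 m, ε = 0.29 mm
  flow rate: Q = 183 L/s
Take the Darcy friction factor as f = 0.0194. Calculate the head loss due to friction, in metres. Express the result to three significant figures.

V = 4Q/(πD²) = 4·0.183/(π·0.365²) = 1.749 m/s
h_f = f(L/D)V²/(2g) = 0.01940·(341/0.365)·1.749²/(2·9.81) = 2.826 m

h_f ≈ 2.83 m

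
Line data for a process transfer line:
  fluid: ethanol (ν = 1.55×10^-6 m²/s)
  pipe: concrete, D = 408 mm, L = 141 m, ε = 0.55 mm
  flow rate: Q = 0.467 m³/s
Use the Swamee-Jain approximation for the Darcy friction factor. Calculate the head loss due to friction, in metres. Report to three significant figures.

V = 4Q/(πD²) = 4·0.467/(π·0.408²) = 3.572 m/s
Re = VD/ν = 3.572·0.408/1.55×10^-6 = 9.40×10^5 → turbulent
ε/D = 0.55/408 = 0.00135
Swamee-Jain: f = 0.02149
h_f = f(L/D)V²/(2g) = 0.02149·(141/0.408)·3.572²/(2·9.81) = 4.830 m

h_f ≈ 4.83 m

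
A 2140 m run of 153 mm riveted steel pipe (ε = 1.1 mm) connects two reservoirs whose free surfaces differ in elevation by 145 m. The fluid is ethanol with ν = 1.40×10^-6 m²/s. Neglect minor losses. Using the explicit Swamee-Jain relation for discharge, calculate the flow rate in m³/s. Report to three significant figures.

Swamee-Jain (Type II): Q = -0.965·√(gD⁵h_f/L)·ln[ε/(3.7D) + √(3.17ν²L/(gD³h_f))]
√(gD⁵h_f/L) = √(9.81·0.153⁵·145/2140) = 0.007465
ε/(3.7D) = 0.00194; √(3.17ν²L/(gD³h_f)) = 5.11×10^-5
Q = -0.965·0.007465·ln(0.001994) = 0.04479 m³/s
Check: V = 2.44 m/s, Re = 2.66×10^5, f = 0.03442, h_f = 146 m ≈ 145 m ✓

Q ≈ 0.0448 m³/s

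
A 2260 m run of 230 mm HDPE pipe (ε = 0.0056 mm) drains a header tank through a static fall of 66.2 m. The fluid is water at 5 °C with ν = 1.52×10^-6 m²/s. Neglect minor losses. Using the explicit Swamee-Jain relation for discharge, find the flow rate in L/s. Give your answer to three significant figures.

Swamee-Jain (Type II): Q = -0.965·√(gD⁵h_f/L)·ln[ε/(3.7D) + √(3.17ν²L/(gD³h_f))]
√(gD⁵h_f/L) = √(9.81·0.230⁵·66.2/2260) = 0.01360
ε/(3.7D) = 6.58×10^-6; √(3.17ν²L/(gD³h_f)) = 4.58×10^-5
Q = -0.965·0.01360·ln(5.235×10^-5) = 0.1294 m³/s
Check: V = 3.11 m/s, Re = 4.71×10^5, f = 0.01360, h_f = 66.0 m ≈ 66.2 m ✓

Q ≈ 129 L/s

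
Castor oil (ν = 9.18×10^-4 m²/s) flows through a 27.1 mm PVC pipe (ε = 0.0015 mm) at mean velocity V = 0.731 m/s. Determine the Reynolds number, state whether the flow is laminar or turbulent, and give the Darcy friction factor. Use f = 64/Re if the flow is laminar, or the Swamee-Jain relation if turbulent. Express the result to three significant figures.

Re ≈ 21.6; laminar; f = 64/Re ≈ 2.97

Re = VD/ν = 0.7310·0.0271/9.18×10^-4 = 21.6
Re < 2300 → laminar → f = 64/Re = 2.966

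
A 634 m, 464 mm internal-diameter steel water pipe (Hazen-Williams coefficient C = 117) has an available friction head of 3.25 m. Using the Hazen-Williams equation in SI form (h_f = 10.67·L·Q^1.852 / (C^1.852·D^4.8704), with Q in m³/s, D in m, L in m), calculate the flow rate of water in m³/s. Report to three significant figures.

Rearranging: Q = [h_f·C^1.852·D^4.8704 / (10.67·L)]^(1/1.852)
Q = [3.25·117^1.852·0.464^4.8704 / (10.67·634)]^0.540 = 0.2509 m³/s

Q ≈ 0.251 m³/s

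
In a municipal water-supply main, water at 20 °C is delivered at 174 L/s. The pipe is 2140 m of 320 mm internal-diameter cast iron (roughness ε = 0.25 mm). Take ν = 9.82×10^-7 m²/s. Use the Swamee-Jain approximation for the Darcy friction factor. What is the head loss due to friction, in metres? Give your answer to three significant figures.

h_f ≈ 30.5 m

V = 4Q/(πD²) = 4·0.174/(π·0.320²) = 2.164 m/s
Re = VD/ν = 2.164·0.320/9.82×10^-7 = 7.05×10^5 → turbulent
ε/D = 0.25/320 = 7.81×10^-4
Swamee-Jain: f = 0.01913
h_f = f(L/D)V²/(2g) = 0.01913·(2140/0.320)·2.164²/(2·9.81) = 30.52 m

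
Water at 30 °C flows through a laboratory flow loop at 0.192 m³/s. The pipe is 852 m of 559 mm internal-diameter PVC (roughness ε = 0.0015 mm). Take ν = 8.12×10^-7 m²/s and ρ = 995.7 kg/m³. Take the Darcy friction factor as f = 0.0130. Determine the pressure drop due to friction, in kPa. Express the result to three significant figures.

V = 4Q/(πD²) = 4·0.192/(π·0.559²) = 0.7823 m/s
h_f = f(L/D)V²/(2g) = 0.01300·(852/0.559)·0.7823²/(2·9.81) = 0.6181 m
Δp = ρg·h_f = 995.7·9.81·0.6181 = 6.037 kPa

Δp ≈ 6.04 kPa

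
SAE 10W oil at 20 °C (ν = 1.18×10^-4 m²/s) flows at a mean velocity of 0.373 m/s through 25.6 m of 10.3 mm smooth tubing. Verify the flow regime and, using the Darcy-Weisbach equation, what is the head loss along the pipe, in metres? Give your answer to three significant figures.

Re = VD/ν = 0.373·0.01030/1.18×10^-4 = 32.6 → laminar (Re < 2300)
f = 64/Re = 1.966
h_f = f(L/D)V²/(2g) = 1.966·(25.6/0.01030)·0.373²/(2·9.81) = 34.64 m

h_f ≈ 34.6 m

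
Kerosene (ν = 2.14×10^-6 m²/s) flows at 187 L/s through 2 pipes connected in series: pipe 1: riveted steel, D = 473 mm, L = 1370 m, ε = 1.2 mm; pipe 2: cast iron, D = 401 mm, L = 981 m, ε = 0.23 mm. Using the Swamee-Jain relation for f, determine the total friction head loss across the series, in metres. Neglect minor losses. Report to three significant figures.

H ≈ 9.46 m

Pipe 1: V = 1.064 m/s, Re = 2.35×10^5, ε/D = 0.00254, f = 0.02579, h_1 = f(L/D)V²/2g = 4.311 m
Pipe 2: V = 1.481 m/s, Re = 2.77×10^5, ε/D = 5.74×10^-4, f = 0.01884, h_2 = f(L/D)V²/2g = 5.149 m
Series → Q common, losses add: H = Σh = 9.461 m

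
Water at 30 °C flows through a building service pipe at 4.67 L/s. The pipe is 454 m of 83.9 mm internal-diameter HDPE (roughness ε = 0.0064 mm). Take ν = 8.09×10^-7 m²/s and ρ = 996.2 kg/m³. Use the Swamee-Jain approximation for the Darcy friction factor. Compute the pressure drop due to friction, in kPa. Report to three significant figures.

V = 4Q/(πD²) = 4·0.00467/(π·0.0839²) = 0.8447 m/s
Re = VD/ν = 0.8447·0.0839/8.09×10^-7 = 8.76×10^4 → turbulent
ε/D = 0.0064/83.9 = 7.63×10^-5
Swamee-Jain: f = 0.01879
h_f = f(L/D)V²/(2g) = 0.01879·(454/0.0839)·0.8447²/(2·9.81) = 3.698 m
Δp = ρg·h_f = 996.2·9.81·3.698 = 36.14 kPa

Δp ≈ 36.1 kPa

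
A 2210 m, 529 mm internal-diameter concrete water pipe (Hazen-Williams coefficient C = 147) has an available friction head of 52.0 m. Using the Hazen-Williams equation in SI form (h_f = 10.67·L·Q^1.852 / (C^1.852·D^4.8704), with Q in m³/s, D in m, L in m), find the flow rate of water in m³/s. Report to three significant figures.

Rearranging: Q = [h_f·C^1.852·D^4.8704 / (10.67·L)]^(1/1.852)
Q = [52.0·147^1.852·0.529^4.8704 / (10.67·2210)]^0.540 = 1.013 m³/s

Q ≈ 1.01 m³/s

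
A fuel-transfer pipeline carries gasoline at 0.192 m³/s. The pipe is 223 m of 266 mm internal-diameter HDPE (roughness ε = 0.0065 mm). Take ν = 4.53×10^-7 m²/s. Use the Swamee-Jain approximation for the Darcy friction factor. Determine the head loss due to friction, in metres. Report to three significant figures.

h_f ≈ 5.70 m

V = 4Q/(πD²) = 4·0.192/(π·0.266²) = 3.455 m/s
Re = VD/ν = 3.455·0.266/4.53×10^-7 = 2.03×10^6 → turbulent
ε/D = 0.0065/266 = 2.44×10^-5
Swamee-Jain: f = 0.01118
h_f = f(L/D)V²/(2g) = 0.01118·(223/0.266)·3.455²/(2·9.81) = 5.704 m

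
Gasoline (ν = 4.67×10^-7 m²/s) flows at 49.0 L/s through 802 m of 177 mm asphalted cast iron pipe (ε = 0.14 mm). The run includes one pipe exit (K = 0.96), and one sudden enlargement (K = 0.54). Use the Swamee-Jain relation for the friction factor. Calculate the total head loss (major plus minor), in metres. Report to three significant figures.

V = 4Q/(πD²) = 1.991 m/s; V²/2g = 0.2021 m
Re = 7.55×10^5, ε/D = 7.91×10^-4 → f = 0.01914 (Swamee-Jain)
Major: h_f = f(L/D)·V²/2g = 0.01914·4531·0.2021 = 17.53 m
Minor: ΣK = 1.50; h_m = ΣK·V²/2g = 0.3032 m
Total H_L = 17.53 + 0.3032 = 17.83 m

H_L ≈ 17.8 m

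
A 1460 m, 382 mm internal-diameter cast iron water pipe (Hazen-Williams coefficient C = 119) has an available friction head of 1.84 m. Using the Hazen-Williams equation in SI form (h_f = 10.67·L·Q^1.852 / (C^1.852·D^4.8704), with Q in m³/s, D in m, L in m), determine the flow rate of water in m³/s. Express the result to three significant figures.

Rearranging: Q = [h_f·C^1.852·D^4.8704 / (10.67·L)]^(1/1.852)
Q = [1.84·119^1.852·0.382^4.8704 / (10.67·1460)]^0.540 = 0.07172 m³/s

Q ≈ 0.0717 m³/s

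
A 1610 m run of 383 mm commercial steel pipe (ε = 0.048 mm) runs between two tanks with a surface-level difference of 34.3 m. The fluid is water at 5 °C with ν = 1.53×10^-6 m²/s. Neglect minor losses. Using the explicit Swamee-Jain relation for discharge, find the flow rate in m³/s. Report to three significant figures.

Swamee-Jain (Type II): Q = -0.965·√(gD⁵h_f/L)·ln[ε/(3.7D) + √(3.17ν²L/(gD³h_f))]
√(gD⁵h_f/L) = √(9.81·0.383⁵·34.3/1610) = 0.04150
ε/(3.7D) = 3.39×10^-5; √(3.17ν²L/(gD³h_f)) = 2.51×10^-5
Q = -0.965·0.04150·ln(5.901×10^-5) = 0.3900 m³/s
Check: V = 3.39 m/s, Re = 8.47×10^5, f = 0.01405, h_f = 34.5 m ≈ 34.3 m ✓

Q ≈ 0.390 m³/s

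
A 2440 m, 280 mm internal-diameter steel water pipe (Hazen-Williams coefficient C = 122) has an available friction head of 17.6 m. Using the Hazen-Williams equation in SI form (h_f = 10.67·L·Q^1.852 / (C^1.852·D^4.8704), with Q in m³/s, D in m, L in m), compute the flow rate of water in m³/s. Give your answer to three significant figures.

Q ≈ 0.0833 m³/s

Rearranging: Q = [h_f·C^1.852·D^4.8704 / (10.67·L)]^(1/1.852)
Q = [17.6·122^1.852·0.280^4.8704 / (10.67·2440)]^0.540 = 0.08333 m³/s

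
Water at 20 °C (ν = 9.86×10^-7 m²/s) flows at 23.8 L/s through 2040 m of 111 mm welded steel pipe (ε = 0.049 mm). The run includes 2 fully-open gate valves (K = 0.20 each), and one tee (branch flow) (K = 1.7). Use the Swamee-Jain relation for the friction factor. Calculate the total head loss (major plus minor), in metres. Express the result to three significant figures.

H_L ≈ 103 m

V = 4Q/(πD²) = 2.459 m/s; V²/2g = 0.3083 m
Re = 2.77×10^5, ε/D = 4.41×10^-4 → f = 0.01810 (Swamee-Jain)
Major: h_f = f(L/D)·V²/2g = 0.01810·18378·0.3083 = 102.5 m
Minor: ΣK = 2.10; h_m = ΣK·V²/2g = 0.6474 m
Total H_L = 102.5 + 0.6474 = 103.2 m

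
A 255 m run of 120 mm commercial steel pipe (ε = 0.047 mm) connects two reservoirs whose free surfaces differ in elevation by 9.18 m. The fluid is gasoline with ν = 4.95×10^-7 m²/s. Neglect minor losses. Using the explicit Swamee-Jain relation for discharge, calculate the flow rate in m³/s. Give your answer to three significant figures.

Q ≈ 0.0254 m³/s

Swamee-Jain (Type II): Q = -0.965·√(gD⁵h_f/L)·ln[ε/(3.7D) + √(3.17ν²L/(gD³h_f))]
√(gD⁵h_f/L) = √(9.81·0.120⁵·9.18/255) = 0.002964
ε/(3.7D) = 1.06×10^-4; √(3.17ν²L/(gD³h_f)) = 3.57×10^-5
Q = -0.965·0.002964·ln(1.415×10^-4) = 0.02535 m³/s
Check: V = 2.24 m/s, Re = 5.43×10^5, f = 0.01698, h_f = 9.24 m ≈ 9.18 m ✓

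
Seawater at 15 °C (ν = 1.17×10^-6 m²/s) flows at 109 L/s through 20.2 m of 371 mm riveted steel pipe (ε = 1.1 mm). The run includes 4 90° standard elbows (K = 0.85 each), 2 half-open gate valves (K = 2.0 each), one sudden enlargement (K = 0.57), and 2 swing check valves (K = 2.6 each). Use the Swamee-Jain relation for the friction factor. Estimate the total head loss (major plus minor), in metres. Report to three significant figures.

H_L ≈ 0.758 m

V = 4Q/(πD²) = 1.008 m/s; V²/2g = 0.05182 m
Re = 3.20×10^5, ε/D = 0.00296 → f = 0.02665 (Swamee-Jain)
Major: h_f = f(L/D)·V²/2g = 0.02665·54.45·0.05182 = 0.07518 m
Minor: ΣK = 13.2; h_m = ΣK·V²/2g = 0.6824 m
Total H_L = 0.07518 + 0.6824 = 0.7576 m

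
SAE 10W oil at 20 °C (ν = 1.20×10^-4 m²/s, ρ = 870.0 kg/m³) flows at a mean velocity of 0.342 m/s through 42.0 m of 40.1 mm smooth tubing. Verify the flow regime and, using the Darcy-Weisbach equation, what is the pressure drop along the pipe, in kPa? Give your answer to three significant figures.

Δp ≈ 29.8 kPa

Re = VD/ν = 0.342·0.04010/1.20×10^-4 = 114 → laminar (Re < 2300)
f = 64/Re = 0.5600
h_f = f(L/D)V²/(2g) = 0.5600·(42.0/0.04010)·0.342²/(2·9.81) = 3.497 m
Δp = ρg·h_f = 870.0·9.81·3.497 = 29.84 kPa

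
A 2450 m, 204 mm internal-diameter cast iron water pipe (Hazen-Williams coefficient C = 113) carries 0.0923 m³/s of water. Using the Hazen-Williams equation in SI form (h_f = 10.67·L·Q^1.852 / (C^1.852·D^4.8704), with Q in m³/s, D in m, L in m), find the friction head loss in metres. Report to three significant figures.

h_f = 10.67·2450·0.0923^1.852 / (113^1.852·0.204^4.8704) = 115.1 m

h_f ≈ 115 m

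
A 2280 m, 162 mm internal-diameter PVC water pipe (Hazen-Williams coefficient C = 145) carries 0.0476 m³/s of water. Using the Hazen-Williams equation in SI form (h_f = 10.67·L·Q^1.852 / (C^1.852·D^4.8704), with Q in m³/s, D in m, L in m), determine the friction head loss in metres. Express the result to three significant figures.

h_f = 10.67·2280·0.0476^1.852 / (145^1.852·0.162^4.8704) = 60.83 m

h_f ≈ 60.8 m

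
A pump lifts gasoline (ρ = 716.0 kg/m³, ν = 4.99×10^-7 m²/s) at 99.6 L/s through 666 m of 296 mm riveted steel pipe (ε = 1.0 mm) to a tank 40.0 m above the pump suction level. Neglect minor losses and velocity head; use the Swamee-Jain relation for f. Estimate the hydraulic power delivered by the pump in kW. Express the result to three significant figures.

V = 4Q/(πD²) = 1.447 m/s; Re = 8.59×10^5; ε/D = 0.00338; f = 0.02728
h_f = f(L/D)V²/2g = 6.554 m
Total head H = z + h_f = 40.0 + 6.554 = 46.55 m
P_hyd = ρgQH = 716.0·9.81·0.0996·46.55 = 32.57 kW

P_hyd ≈ 32.6 kW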